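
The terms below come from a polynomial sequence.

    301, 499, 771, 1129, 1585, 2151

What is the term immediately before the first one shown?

Δ: 198, 272, 358, 456, 566
Δ²: 74, 86, 98, 110
Δ³: 12, 12, 12
The third differences are constant at 12.
Work back: 74 − 12 = 62;  198 − 62 = 136;  301 − 136 = 165

165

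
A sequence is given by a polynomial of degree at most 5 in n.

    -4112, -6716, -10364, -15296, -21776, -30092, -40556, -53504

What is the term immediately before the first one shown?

First differences: -2604  -3648  -4932  -6480  -8316  -10464  -12948
Second differences: -1044  -1284  -1548  -1836  -2148  -2484
Third differences: -240  -264  -288  -312  -336
Fourth differences: -24  -24  -24  -24
The fourth differences are constant at -24.
Work back: -240 + 24 = -216;  -1044 + 216 = -828;  -2604 + 828 = -1776;  -4112 + 1776 = -2336

-2336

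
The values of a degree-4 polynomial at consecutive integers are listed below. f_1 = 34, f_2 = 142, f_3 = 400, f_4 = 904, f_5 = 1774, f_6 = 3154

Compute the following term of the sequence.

5212

Δ: 108, 258, 504, 870, 1380
Δ²: 150, 246, 366, 510
Δ³: 96, 120, 144
Δ⁴: 24, 24
Constant fourth difference = 24, so extend:
144 + 24 = 168;  510 + 168 = 678;  1380 + 678 = 2058;  3154 + 2058 = 5212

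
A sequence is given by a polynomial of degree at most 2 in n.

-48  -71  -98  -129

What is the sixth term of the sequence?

Δ: -23, -27, -31
Δ²: -4, -4
Constant second difference = -4, so extend:
-31 − 4 = -35;  -129 − 35 = -164
-35 − 4 = -39;  -164 − 39 = -203

-203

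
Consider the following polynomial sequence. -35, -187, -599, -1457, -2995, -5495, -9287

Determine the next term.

D1: -152 , -412 , -858 , -1538 , -2500 , -3792
D2: -260 , -446 , -680 , -962 , -1292
D3: -186 , -234 , -282 , -330
D4: -48 , -48 , -48
Fourth differences constant at -48.
-330 − 48 = -378;  -1292 − 378 = -1670;  -3792 − 1670 = -5462;  -9287 − 5462 = -14749

-14749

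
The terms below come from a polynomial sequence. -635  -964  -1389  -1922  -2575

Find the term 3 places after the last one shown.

-5374

-329, -425, -533, -653
-96, -108, -120
-12, -12
Third differences constant at -12.
-120 − 12 = -132;  -653 − 132 = -785;  -2575 − 785 = -3360
-132 − 12 = -144;  -785 − 144 = -929;  -3360 − 929 = -4289
-144 − 12 = -156;  -929 − 156 = -1085;  -4289 − 1085 = -5374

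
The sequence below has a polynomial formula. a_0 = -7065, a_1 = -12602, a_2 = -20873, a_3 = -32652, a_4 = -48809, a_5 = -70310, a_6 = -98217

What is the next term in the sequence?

First differences: -5537, -8271, -11779, -16157, -21501, -27907
Second differences: -2734, -3508, -4378, -5344, -6406
Third differences: -774, -870, -966, -1062
Fourth differences: -96, -96, -96
The fourth differences are constant (-96).
-1062 − 96 = -1158;  -6406 − 1158 = -7564;  -27907 − 7564 = -35471;  -98217 − 35471 = -133688

-133688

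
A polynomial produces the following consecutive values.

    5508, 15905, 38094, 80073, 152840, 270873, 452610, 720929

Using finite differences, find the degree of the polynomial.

First differences: 10397, 22189, 41979, 72767, 118033, 181737, 268319
Second differences: 11792, 19790, 30788, 45266, 63704, 86582
Third differences: 7998, 10998, 14478, 18438, 22878
Fourth differences: 3000, 3480, 3960, 4440
Fifth differences: 480, 480, 480
The fifth differences are constant, so the polynomial has degree 5.

5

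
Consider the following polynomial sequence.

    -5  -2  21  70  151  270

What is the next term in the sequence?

3  23  49  81  119
20  26  32  38
6  6  6
The third differences are constant (6).
38 + 6 = 44;  119 + 44 = 163;  270 + 163 = 433

433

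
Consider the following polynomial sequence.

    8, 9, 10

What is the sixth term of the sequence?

13

Δ: 1  1
First differences constant at 1.
10 + 1 = 11
11 + 1 = 12
12 + 1 = 13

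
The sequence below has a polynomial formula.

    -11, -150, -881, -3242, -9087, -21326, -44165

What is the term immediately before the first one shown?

-2

First differences: -139, -731, -2361, -5845, -12239, -22839
Second differences: -592, -1630, -3484, -6394, -10600
Third differences: -1038, -1854, -2910, -4206
Fourth differences: -816, -1056, -1296
Fifth differences: -240, -240
The fifth differences are constant at -240.
Work back: -816 + 240 = -576;  -1038 + 576 = -462;  -592 + 462 = -130;  -139 + 130 = -9;  -11 + 9 = -2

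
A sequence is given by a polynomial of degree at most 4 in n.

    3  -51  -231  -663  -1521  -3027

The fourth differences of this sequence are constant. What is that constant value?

-48

First differences: -54, -180, -432, -858, -1506
Second differences: -126, -252, -426, -648
Third differences: -126, -174, -222
Fourth differences: -48, -48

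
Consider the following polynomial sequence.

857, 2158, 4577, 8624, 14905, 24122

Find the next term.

D1: 1301, 2419, 4047, 6281, 9217
D2: 1118, 1628, 2234, 2936
D3: 510, 606, 702
D4: 96, 96
The fourth differences are constant (96).
702 + 96 = 798;  2936 + 798 = 3734;  9217 + 3734 = 12951;  24122 + 12951 = 37073

37073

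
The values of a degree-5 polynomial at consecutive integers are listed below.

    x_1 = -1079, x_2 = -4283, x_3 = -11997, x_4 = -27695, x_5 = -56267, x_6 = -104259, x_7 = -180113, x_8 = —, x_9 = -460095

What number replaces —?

Using the first 7 terms:
First differences: -3204  -7714  -15698  -28572  -47992  -75854
Second differences: -4510  -7984  -12874  -19420  -27862
Third differences: -3474  -4890  -6546  -8442
Fourth differences: -1416  -1656  -1896
Fifth differences: -240  -240
Constant fifth difference = -240.
Extend forward: -1896 − 240 = -2136;  -8442 − 2136 = -10578;  -27862 − 10578 = -38440;  -75854 − 38440 = -114294;  -180113 − 114294 = -294407

-294407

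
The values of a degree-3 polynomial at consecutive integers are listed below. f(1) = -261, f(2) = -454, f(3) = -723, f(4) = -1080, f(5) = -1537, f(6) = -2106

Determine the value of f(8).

-3628

D1: -193 , -269 , -357 , -457 , -569
D2: -76 , -88 , -100 , -112
D3: -12 , -12 , -12
Constant third difference = -12, so extend:
-112 − 12 = -124;  -569 − 124 = -693;  -2106 − 693 = -2799
-124 − 12 = -136;  -693 − 136 = -829;  -2799 − 829 = -3628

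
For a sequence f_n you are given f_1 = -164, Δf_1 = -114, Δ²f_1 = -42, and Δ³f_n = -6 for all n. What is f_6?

-1214

Build the table forward from the leading diagonal:
Δ³: -6, -6, -6, -6, -6, -6
Δ²: -42, -48, -54, -60, -66, -72
Δ: -114, -156, -204, -258, -318, -384
f: -164, -278, -434, -638, -896, -1214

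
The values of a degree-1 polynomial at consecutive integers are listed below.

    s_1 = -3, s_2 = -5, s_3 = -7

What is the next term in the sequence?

-9

D1: -2, -2
Constant first difference = -2, so extend:
-7 − 2 = -9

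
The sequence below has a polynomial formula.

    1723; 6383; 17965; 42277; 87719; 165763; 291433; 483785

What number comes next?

Δ: 4660  11582  24312  45442  78044  125670  192352
Δ²: 6922  12730  21130  32602  47626  66682
Δ³: 5808  8400  11472  15024  19056
Δ⁴: 2592  3072  3552  4032
Δ⁵: 480  480  480
Fifth differences constant at 480.
4032 + 480 = 4512;  19056 + 4512 = 23568;  66682 + 23568 = 90250;  192352 + 90250 = 282602;  483785 + 282602 = 766387

766387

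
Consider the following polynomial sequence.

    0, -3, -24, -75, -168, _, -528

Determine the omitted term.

-315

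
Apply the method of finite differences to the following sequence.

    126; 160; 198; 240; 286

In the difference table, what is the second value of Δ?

38

D1: 34, 38, 42, 46
D2: 4, 4, 4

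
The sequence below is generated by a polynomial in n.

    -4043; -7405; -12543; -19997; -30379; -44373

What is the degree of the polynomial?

4

Δ: -3362, -5138, -7454, -10382, -13994
Δ²: -1776, -2316, -2928, -3612
Δ³: -540, -612, -684
Δ⁴: -72, -72
The fourth differences are constant, so the polynomial has degree 4.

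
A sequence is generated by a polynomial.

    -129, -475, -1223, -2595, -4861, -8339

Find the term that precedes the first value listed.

D1: -346, -748, -1372, -2266, -3478
D2: -402, -624, -894, -1212
D3: -222, -270, -318
D4: -48, -48
The fourth differences are constant at -48.
Work back: -222 + 48 = -174;  -402 + 174 = -228;  -346 + 228 = -118;  -129 + 118 = -11

-11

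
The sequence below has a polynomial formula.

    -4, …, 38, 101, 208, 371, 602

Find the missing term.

Using the last 5 terms:
63  107  163  231
44  56  68
12  12
Constant third difference = 12.
Extend backward: 44 − 12 = 32;  63 − 32 = 31;  38 − 31 = 7

7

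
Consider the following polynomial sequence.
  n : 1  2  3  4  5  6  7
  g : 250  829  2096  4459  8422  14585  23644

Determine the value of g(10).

76597

First differences: 579 , 1267 , 2363 , 3963 , 6163 , 9059
Second differences: 688 , 1096 , 1600 , 2200 , 2896
Third differences: 408 , 504 , 600 , 696
Fourth differences: 96 , 96 , 96
The fourth differences are constant (96).
696 + 96 = 792;  2896 + 792 = 3688;  9059 + 3688 = 12747;  23644 + 12747 = 36391
792 + 96 = 888;  3688 + 888 = 4576;  12747 + 4576 = 17323;  36391 + 17323 = 53714
888 + 96 = 984;  4576 + 984 = 5560;  17323 + 5560 = 22883;  53714 + 22883 = 76597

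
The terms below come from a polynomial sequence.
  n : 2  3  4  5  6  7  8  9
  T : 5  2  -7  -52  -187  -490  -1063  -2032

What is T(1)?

8

Δ: -3  -9  -45  -135  -303  -573  -969
Δ²: -6  -36  -90  -168  -270  -396
Δ³: -30  -54  -78  -102  -126
Δ⁴: -24  -24  -24  -24
The fourth differences are constant at -24.
Work back: -30 + 24 = -6;  -6 + 6 = 0;  -3 + 0 = -3;  5 + 3 = 8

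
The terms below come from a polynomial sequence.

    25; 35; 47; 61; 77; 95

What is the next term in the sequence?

115

First differences: 10 , 12 , 14 , 16 , 18
Second differences: 2 , 2 , 2 , 2
Constant second difference = 2, so extend:
18 + 2 = 20;  95 + 20 = 115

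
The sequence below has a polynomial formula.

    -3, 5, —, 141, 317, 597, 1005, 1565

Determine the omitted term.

Using the last 5 terms:
176, 280, 408, 560
104, 128, 152
24, 24
Constant third difference = 24.
Extend backward: 104 − 24 = 80;  176 − 80 = 96;  141 − 96 = 45

45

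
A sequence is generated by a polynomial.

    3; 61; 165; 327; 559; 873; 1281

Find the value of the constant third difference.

12

First differences: 58, 104, 162, 232, 314, 408
Second differences: 46, 58, 70, 82, 94
Third differences: 12, 12, 12, 12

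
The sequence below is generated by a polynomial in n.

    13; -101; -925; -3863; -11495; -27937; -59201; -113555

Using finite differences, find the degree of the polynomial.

5

-114, -824, -2938, -7632, -16442, -31264, -54354
-710, -2114, -4694, -8810, -14822, -23090
-1404, -2580, -4116, -6012, -8268
-1176, -1536, -1896, -2256
-360, -360, -360
The fifth differences are constant, so the polynomial has degree 5.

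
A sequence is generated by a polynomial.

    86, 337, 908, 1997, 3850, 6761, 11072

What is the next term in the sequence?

17173

Δ: 251, 571, 1089, 1853, 2911, 4311
Δ²: 320, 518, 764, 1058, 1400
Δ³: 198, 246, 294, 342
Δ⁴: 48, 48, 48
Constant fourth difference = 48, so extend:
342 + 48 = 390;  1400 + 390 = 1790;  4311 + 1790 = 6101;  11072 + 6101 = 17173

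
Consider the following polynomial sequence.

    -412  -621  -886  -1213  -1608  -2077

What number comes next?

-2626

First differences: -209  -265  -327  -395  -469
Second differences: -56  -62  -68  -74
Third differences: -6  -6  -6
Constant third difference = -6, so extend:
-74 − 6 = -80;  -469 − 80 = -549;  -2077 − 549 = -2626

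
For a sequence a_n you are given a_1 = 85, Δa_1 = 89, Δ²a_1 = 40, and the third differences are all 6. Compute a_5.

Build the table forward from the leading diagonal:
D3: 6  6  6  6  6
D2: 40  46  52  58  64
D1: 89  129  175  227  285
a: 85  174  303  478  705

705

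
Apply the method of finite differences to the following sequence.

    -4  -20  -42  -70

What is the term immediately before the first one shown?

-16, -22, -28
-6, -6
The second differences are constant at -6.
Work back: -16 + 6 = -10;  -4 + 10 = 6

6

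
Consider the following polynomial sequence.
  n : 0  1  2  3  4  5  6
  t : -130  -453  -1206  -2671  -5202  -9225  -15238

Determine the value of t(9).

-51277

First differences: -323, -753, -1465, -2531, -4023, -6013
Second differences: -430, -712, -1066, -1492, -1990
Third differences: -282, -354, -426, -498
Fourth differences: -72, -72, -72
Constant fourth difference = -72, so extend:
-498 − 72 = -570;  -1990 − 570 = -2560;  -6013 − 2560 = -8573;  -15238 − 8573 = -23811
-570 − 72 = -642;  -2560 − 642 = -3202;  -8573 − 3202 = -11775;  -23811 − 11775 = -35586
-642 − 72 = -714;  -3202 − 714 = -3916;  -11775 − 3916 = -15691;  -35586 − 15691 = -51277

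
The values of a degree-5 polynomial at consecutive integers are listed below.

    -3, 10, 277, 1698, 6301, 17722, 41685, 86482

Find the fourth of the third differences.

5724

D1: 13, 267, 1421, 4603, 11421, 23963, 44797
D2: 254, 1154, 3182, 6818, 12542, 20834
D3: 900, 2028, 3636, 5724, 8292
D4: 1128, 1608, 2088, 2568
D5: 480, 480, 480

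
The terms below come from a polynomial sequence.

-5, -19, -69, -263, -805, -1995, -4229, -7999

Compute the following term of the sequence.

-13893

D1: -14 , -50 , -194 , -542 , -1190 , -2234 , -3770
D2: -36 , -144 , -348 , -648 , -1044 , -1536
D3: -108 , -204 , -300 , -396 , -492
D4: -96 , -96 , -96 , -96
The fourth differences are constant (-96).
-492 − 96 = -588;  -1536 − 588 = -2124;  -3770 − 2124 = -5894;  -7999 − 5894 = -13893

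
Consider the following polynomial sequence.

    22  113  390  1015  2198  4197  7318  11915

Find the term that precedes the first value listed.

Δ: 91, 277, 625, 1183, 1999, 3121, 4597
Δ²: 186, 348, 558, 816, 1122, 1476
Δ³: 162, 210, 258, 306, 354
Δ⁴: 48, 48, 48, 48
The fourth differences are constant at 48.
Work back: 162 − 48 = 114;  186 − 114 = 72;  91 − 72 = 19;  22 − 19 = 3

3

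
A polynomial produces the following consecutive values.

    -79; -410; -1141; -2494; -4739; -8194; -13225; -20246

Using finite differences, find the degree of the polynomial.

4

-331, -731, -1353, -2245, -3455, -5031, -7021
-400, -622, -892, -1210, -1576, -1990
-222, -270, -318, -366, -414
-48, -48, -48, -48
The fourth differences are constant, so the polynomial has degree 4.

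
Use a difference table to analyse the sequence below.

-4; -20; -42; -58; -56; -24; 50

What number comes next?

-16, -22, -16, 2, 32, 74
-6, 6, 18, 30, 42
12, 12, 12, 12
Third differences constant at 12.
42 + 12 = 54;  74 + 54 = 128;  50 + 128 = 178

178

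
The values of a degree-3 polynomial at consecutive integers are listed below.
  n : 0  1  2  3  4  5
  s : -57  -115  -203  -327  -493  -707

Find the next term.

First differences: -58, -88, -124, -166, -214
Second differences: -30, -36, -42, -48
Third differences: -6, -6, -6
Third differences constant at -6.
-48 − 6 = -54;  -214 − 54 = -268;  -707 − 268 = -975

-975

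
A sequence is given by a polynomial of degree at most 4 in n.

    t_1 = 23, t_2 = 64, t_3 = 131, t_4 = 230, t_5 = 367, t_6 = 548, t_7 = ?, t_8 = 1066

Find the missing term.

779

Using the first 6 terms:
Δ: 41, 67, 99, 137, 181
Δ²: 26, 32, 38, 44
Δ³: 6, 6, 6
Constant third difference = 6.
Extend forward: 44 + 6 = 50;  181 + 50 = 231;  548 + 231 = 779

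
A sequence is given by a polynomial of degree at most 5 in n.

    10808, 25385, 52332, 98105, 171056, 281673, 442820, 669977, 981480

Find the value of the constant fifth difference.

Δ: 14577, 26947, 45773, 72951, 110617, 161147, 227157, 311503
Δ²: 12370, 18826, 27178, 37666, 50530, 66010, 84346
Δ³: 6456, 8352, 10488, 12864, 15480, 18336
Δ⁴: 1896, 2136, 2376, 2616, 2856
Δ⁵: 240, 240, 240, 240

240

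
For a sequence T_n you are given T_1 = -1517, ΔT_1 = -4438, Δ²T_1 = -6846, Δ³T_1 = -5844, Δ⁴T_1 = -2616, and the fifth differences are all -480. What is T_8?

-482529

Build the table forward from the leading diagonal:
Fifth differences: -480, -480, -480, -480, -480, -480, -480, -480
Fourth differences: -2616, -3096, -3576, -4056, -4536, -5016, -5496, -5976
Third differences: -5844, -8460, -11556, -15132, -19188, -23724, -28740, -34236
Second differences: -6846, -12690, -21150, -32706, -47838, -67026, -90750, -119490
First differences: -4438, -11284, -23974, -45124, -77830, -125668, -192694, -283444
T: -1517, -5955, -17239, -41213, -86337, -164167, -289835, -482529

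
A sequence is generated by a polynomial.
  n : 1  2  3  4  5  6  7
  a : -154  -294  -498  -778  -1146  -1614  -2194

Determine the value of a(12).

Δ: -140  -204  -280  -368  -468  -580
Δ²: -64  -76  -88  -100  -112
Δ³: -12  -12  -12  -12
Third differences constant at -12.
-112 − 12 = -124;  -580 − 124 = -704;  -2194 − 704 = -2898
-124 − 12 = -136;  -704 − 136 = -840;  -2898 − 840 = -3738
-136 − 12 = -148;  -840 − 148 = -988;  -3738 − 988 = -4726
-148 − 12 = -160;  -988 − 160 = -1148;  -4726 − 1148 = -5874
-160 − 12 = -172;  -1148 − 172 = -1320;  -5874 − 1320 = -7194

-7194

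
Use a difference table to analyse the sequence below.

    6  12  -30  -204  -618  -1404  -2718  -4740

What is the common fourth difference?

-24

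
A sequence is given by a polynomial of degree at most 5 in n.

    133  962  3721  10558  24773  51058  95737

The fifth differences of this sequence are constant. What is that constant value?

First differences: 829, 2759, 6837, 14215, 26285, 44679
Second differences: 1930, 4078, 7378, 12070, 18394
Third differences: 2148, 3300, 4692, 6324
Fourth differences: 1152, 1392, 1632
Fifth differences: 240, 240

240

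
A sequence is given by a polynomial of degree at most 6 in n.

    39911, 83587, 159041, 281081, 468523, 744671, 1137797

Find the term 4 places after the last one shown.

D1: 43676, 75454, 122040, 187442, 276148, 393126
D2: 31778, 46586, 65402, 88706, 116978
D3: 14808, 18816, 23304, 28272
D4: 4008, 4488, 4968
D5: 480, 480
Constant fifth difference = 480, so extend:
4968 + 480 = 5448;  28272 + 5448 = 33720;  116978 + 33720 = 150698;  393126 + 150698 = 543824;  1137797 + 543824 = 1681621
5448 + 480 = 5928;  33720 + 5928 = 39648;  150698 + 39648 = 190346;  543824 + 190346 = 734170;  1681621 + 734170 = 2415791
5928 + 480 = 6408;  39648 + 6408 = 46056;  190346 + 46056 = 236402;  734170 + 236402 = 970572;  2415791 + 970572 = 3386363
6408 + 480 = 6888;  46056 + 6888 = 52944;  236402 + 52944 = 289346;  970572 + 289346 = 1259918;  3386363 + 1259918 = 4646281

4646281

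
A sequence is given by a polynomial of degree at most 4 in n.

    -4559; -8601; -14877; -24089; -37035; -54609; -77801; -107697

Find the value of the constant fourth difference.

-96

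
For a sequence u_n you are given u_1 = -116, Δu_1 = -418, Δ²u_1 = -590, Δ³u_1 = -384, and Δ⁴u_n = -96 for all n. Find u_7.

-20594

Build the table forward from the leading diagonal:
D4: -96  -96  -96  -96  -96  -96  -96
D3: -384  -480  -576  -672  -768  -864  -960
D2: -590  -974  -1454  -2030  -2702  -3470  -4334
D1: -418  -1008  -1982  -3436  -5466  -8168  -11638
u: -116  -534  -1542  -3524  -6960  -12426  -20594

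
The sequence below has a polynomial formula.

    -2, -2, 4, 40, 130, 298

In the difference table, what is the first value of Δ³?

24

First differences: 0, 6, 36, 90, 168
Second differences: 6, 30, 54, 78
Third differences: 24, 24, 24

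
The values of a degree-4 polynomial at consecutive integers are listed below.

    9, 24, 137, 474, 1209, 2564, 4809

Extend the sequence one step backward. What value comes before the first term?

15, 113, 337, 735, 1355, 2245
98, 224, 398, 620, 890
126, 174, 222, 270
48, 48, 48
The fourth differences are constant at 48.
Work back: 126 − 48 = 78;  98 − 78 = 20;  15 − 20 = -5;  9 + 5 = 14

14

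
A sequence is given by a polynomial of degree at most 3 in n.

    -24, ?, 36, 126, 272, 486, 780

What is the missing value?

Using the last 5 terms:
90, 146, 214, 294
56, 68, 80
12, 12
Constant third difference = 12.
Extend backward: 56 − 12 = 44;  90 − 44 = 46;  36 − 46 = -10

-10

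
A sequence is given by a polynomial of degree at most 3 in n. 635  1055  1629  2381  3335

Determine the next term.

First differences: 420, 574, 752, 954
Second differences: 154, 178, 202
Third differences: 24, 24
Third differences constant at 24.
202 + 24 = 226;  954 + 226 = 1180;  3335 + 1180 = 4515

4515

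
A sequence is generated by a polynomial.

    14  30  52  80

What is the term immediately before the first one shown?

4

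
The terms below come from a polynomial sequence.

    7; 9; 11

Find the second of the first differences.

2

First differences: 2, 2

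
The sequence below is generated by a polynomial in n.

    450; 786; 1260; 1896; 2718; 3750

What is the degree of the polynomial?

D1: 336, 474, 636, 822, 1032
D2: 138, 162, 186, 210
D3: 24, 24, 24
The third differences are constant, so the polynomial has degree 3.

3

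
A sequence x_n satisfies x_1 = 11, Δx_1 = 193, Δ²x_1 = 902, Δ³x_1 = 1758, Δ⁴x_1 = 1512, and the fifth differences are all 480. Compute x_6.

35616

Build the table forward from the leading diagonal:
Δ⁵: 480  480  480  480  480  480
Δ⁴: 1512  1992  2472  2952  3432  3912
Δ³: 1758  3270  5262  7734  10686  14118
Δ²: 902  2660  5930  11192  18926  29612
Δ: 193  1095  3755  9685  20877  39803
x: 11  204  1299  5054  14739  35616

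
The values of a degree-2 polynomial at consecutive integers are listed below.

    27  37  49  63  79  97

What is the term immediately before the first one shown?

19

10  12  14  16  18
2  2  2  2
The second differences are constant at 2.
Work back: 10 − 2 = 8;  27 − 8 = 19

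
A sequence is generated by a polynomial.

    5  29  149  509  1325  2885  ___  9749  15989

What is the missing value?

Using the first 6 terms:
D1: 24  120  360  816  1560
D2: 96  240  456  744
D3: 144  216  288
D4: 72  72
Constant fourth difference = 72.
Extend forward: 288 + 72 = 360;  744 + 360 = 1104;  1560 + 1104 = 2664;  2885 + 2664 = 5549

5549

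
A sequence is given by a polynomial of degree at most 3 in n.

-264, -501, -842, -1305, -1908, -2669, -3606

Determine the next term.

-4737

D1: -237  -341  -463  -603  -761  -937
D2: -104  -122  -140  -158  -176
D3: -18  -18  -18  -18
The third differences are constant (-18).
-176 − 18 = -194;  -937 − 194 = -1131;  -3606 − 1131 = -4737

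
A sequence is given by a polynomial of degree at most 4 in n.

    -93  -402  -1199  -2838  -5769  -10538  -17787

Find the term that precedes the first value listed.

-14

First differences: -309  -797  -1639  -2931  -4769  -7249
Second differences: -488  -842  -1292  -1838  -2480
Third differences: -354  -450  -546  -642
Fourth differences: -96  -96  -96
The fourth differences are constant at -96.
Work back: -354 + 96 = -258;  -488 + 258 = -230;  -309 + 230 = -79;  -93 + 79 = -14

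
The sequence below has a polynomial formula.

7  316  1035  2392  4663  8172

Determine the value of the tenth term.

First differences: 309, 719, 1357, 2271, 3509
Second differences: 410, 638, 914, 1238
Third differences: 228, 276, 324
Fourth differences: 48, 48
The fourth differences are constant (48).
324 + 48 = 372;  1238 + 372 = 1610;  3509 + 1610 = 5119;  8172 + 5119 = 13291
372 + 48 = 420;  1610 + 420 = 2030;  5119 + 2030 = 7149;  13291 + 7149 = 20440
420 + 48 = 468;  2030 + 468 = 2498;  7149 + 2498 = 9647;  20440 + 9647 = 30087
468 + 48 = 516;  2498 + 516 = 3014;  9647 + 3014 = 12661;  30087 + 12661 = 42748

42748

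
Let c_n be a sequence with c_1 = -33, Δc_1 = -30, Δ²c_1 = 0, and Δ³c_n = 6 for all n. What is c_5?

-129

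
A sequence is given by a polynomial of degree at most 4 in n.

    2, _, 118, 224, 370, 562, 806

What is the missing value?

46

Using the last 5 terms:
106  146  192  244
40  46  52
6  6
Constant third difference = 6.
Extend backward: 40 − 6 = 34;  106 − 34 = 72;  118 − 72 = 46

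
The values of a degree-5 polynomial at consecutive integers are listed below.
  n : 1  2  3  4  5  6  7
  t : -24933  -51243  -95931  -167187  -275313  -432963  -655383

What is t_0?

-10683

D1: -26310  -44688  -71256  -108126  -157650  -222420
D2: -18378  -26568  -36870  -49524  -64770
D3: -8190  -10302  -12654  -15246
D4: -2112  -2352  -2592
D5: -240  -240
The fifth differences are constant at -240.
Work back: -2112 + 240 = -1872;  -8190 + 1872 = -6318;  -18378 + 6318 = -12060;  -26310 + 12060 = -14250;  -24933 + 14250 = -10683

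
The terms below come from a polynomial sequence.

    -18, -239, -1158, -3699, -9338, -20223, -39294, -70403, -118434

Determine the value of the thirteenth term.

First differences: -221, -919, -2541, -5639, -10885, -19071, -31109, -48031
Second differences: -698, -1622, -3098, -5246, -8186, -12038, -16922
Third differences: -924, -1476, -2148, -2940, -3852, -4884
Fourth differences: -552, -672, -792, -912, -1032
Fifth differences: -120, -120, -120, -120
Fifth differences constant at -120.
-1032 − 120 = -1152;  -4884 − 1152 = -6036;  -16922 − 6036 = -22958;  -48031 − 22958 = -70989;  -118434 − 70989 = -189423
-1152 − 120 = -1272;  -6036 − 1272 = -7308;  -22958 − 7308 = -30266;  -70989 − 30266 = -101255;  -189423 − 101255 = -290678
-1272 − 120 = -1392;  -7308 − 1392 = -8700;  -30266 − 8700 = -38966;  -101255 − 38966 = -140221;  -290678 − 140221 = -430899
-1392 − 120 = -1512;  -8700 − 1512 = -10212;  -38966 − 10212 = -49178;  -140221 − 49178 = -189399;  -430899 − 189399 = -620298

-620298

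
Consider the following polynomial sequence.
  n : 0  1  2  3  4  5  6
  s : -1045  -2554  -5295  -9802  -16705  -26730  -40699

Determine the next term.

First differences: -1509, -2741, -4507, -6903, -10025, -13969
Second differences: -1232, -1766, -2396, -3122, -3944
Third differences: -534, -630, -726, -822
Fourth differences: -96, -96, -96
Constant fourth difference = -96, so extend:
-822 − 96 = -918;  -3944 − 918 = -4862;  -13969 − 4862 = -18831;  -40699 − 18831 = -59530

-59530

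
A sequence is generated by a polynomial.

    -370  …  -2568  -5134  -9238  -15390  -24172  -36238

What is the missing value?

-1102

Using the last 6 terms:
First differences: -2566, -4104, -6152, -8782, -12066
Second differences: -1538, -2048, -2630, -3284
Third differences: -510, -582, -654
Fourth differences: -72, -72
Constant fourth difference = -72.
Extend backward: -510 + 72 = -438;  -1538 + 438 = -1100;  -2566 + 1100 = -1466;  -2568 + 1466 = -1102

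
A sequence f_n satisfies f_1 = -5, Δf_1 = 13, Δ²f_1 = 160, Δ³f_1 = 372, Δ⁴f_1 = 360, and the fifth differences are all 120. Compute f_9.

Build the table forward from the leading diagonal:
D5: 120  120  120  120  120  120  120  120  120
D4: 360  480  600  720  840  960  1080  1200  1320
D3: 372  732  1212  1812  2532  3372  4332  5412  6612
D2: 160  532  1264  2476  4288  6820  10192  14524  19936
D1: 13  173  705  1969  4445  8733  15553  25745  40269
f: -5  8  181  886  2855  7300  16033  31586  57331

57331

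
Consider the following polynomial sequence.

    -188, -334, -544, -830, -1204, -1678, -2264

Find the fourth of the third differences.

First differences: -146, -210, -286, -374, -474, -586
Second differences: -64, -76, -88, -100, -112
Third differences: -12, -12, -12, -12

-12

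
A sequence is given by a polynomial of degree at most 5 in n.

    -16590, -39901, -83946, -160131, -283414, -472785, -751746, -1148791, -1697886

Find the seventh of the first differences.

D1: -23311, -44045, -76185, -123283, -189371, -278961, -397045, -549095
D2: -20734, -32140, -47098, -66088, -89590, -118084, -152050
D3: -11406, -14958, -18990, -23502, -28494, -33966
D4: -3552, -4032, -4512, -4992, -5472
D5: -480, -480, -480, -480

-397045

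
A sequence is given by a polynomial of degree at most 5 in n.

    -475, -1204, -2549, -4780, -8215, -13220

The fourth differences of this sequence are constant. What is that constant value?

Δ: -729, -1345, -2231, -3435, -5005
Δ²: -616, -886, -1204, -1570
Δ³: -270, -318, -366
Δ⁴: -48, -48

-48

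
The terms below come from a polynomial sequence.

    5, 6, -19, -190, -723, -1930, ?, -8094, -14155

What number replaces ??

Using the first 6 terms:
Δ: 1  -25  -171  -533  -1207
Δ²: -26  -146  -362  -674
Δ³: -120  -216  -312
Δ⁴: -96  -96
Constant fourth difference = -96.
Extend forward: -312 − 96 = -408;  -674 − 408 = -1082;  -1207 − 1082 = -2289;  -1930 − 2289 = -4219

-4219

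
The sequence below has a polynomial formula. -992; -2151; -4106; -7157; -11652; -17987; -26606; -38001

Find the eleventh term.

-94482

Δ: -1159, -1955, -3051, -4495, -6335, -8619, -11395
Δ²: -796, -1096, -1444, -1840, -2284, -2776
Δ³: -300, -348, -396, -444, -492
Δ⁴: -48, -48, -48, -48
The fourth differences are constant (-48).
-492 − 48 = -540;  -2776 − 540 = -3316;  -11395 − 3316 = -14711;  -38001 − 14711 = -52712
-540 − 48 = -588;  -3316 − 588 = -3904;  -14711 − 3904 = -18615;  -52712 − 18615 = -71327
-588 − 48 = -636;  -3904 − 636 = -4540;  -18615 − 4540 = -23155;  -71327 − 23155 = -94482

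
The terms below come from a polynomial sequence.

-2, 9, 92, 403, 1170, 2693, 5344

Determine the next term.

First differences: 11, 83, 311, 767, 1523, 2651
Second differences: 72, 228, 456, 756, 1128
Third differences: 156, 228, 300, 372
Fourth differences: 72, 72, 72
Fourth differences constant at 72.
372 + 72 = 444;  1128 + 444 = 1572;  2651 + 1572 = 4223;  5344 + 4223 = 9567

9567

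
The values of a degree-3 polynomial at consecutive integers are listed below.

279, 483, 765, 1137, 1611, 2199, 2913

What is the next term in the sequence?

3765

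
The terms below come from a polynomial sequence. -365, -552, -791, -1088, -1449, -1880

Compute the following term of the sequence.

-2387

First differences: -187, -239, -297, -361, -431
Second differences: -52, -58, -64, -70
Third differences: -6, -6, -6
Constant third difference = -6, so extend:
-70 − 6 = -76;  -431 − 76 = -507;  -1880 − 507 = -2387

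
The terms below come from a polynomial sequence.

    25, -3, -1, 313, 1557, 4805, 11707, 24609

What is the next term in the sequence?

46673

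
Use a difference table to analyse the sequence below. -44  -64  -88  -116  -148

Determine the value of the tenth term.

-20  -24  -28  -32
-4  -4  -4
Constant second difference = -4, so extend:
-32 − 4 = -36;  -148 − 36 = -184
-36 − 4 = -40;  -184 − 40 = -224
-40 − 4 = -44;  -224 − 44 = -268
-44 − 4 = -48;  -268 − 48 = -316
-48 − 4 = -52;  -316 − 52 = -368

-368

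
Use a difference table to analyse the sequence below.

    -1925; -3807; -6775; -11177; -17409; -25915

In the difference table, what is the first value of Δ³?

D1: -1882, -2968, -4402, -6232, -8506
D2: -1086, -1434, -1830, -2274
D3: -348, -396, -444
D4: -48, -48

-348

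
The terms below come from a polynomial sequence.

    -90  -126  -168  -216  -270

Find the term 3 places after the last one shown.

First differences: -36  -42  -48  -54
Second differences: -6  -6  -6
Second differences constant at -6.
-54 − 6 = -60;  -270 − 60 = -330
-60 − 6 = -66;  -330 − 66 = -396
-66 − 6 = -72;  -396 − 72 = -468

-468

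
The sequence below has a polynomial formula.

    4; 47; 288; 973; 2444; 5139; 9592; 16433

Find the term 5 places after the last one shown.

115228

First differences: 43, 241, 685, 1471, 2695, 4453, 6841
Second differences: 198, 444, 786, 1224, 1758, 2388
Third differences: 246, 342, 438, 534, 630
Fourth differences: 96, 96, 96, 96
Constant fourth difference = 96, so extend:
630 + 96 = 726;  2388 + 726 = 3114;  6841 + 3114 = 9955;  16433 + 9955 = 26388
726 + 96 = 822;  3114 + 822 = 3936;  9955 + 3936 = 13891;  26388 + 13891 = 40279
822 + 96 = 918;  3936 + 918 = 4854;  13891 + 4854 = 18745;  40279 + 18745 = 59024
918 + 96 = 1014;  4854 + 1014 = 5868;  18745 + 5868 = 24613;  59024 + 24613 = 83637
1014 + 96 = 1110;  5868 + 1110 = 6978;  24613 + 6978 = 31591;  83637 + 31591 = 115228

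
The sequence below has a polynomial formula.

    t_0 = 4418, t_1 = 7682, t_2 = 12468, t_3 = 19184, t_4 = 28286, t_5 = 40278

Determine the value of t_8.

D1: 3264, 4786, 6716, 9102, 11992
D2: 1522, 1930, 2386, 2890
D3: 408, 456, 504
D4: 48, 48
The fourth differences are constant (48).
504 + 48 = 552;  2890 + 552 = 3442;  11992 + 3442 = 15434;  40278 + 15434 = 55712
552 + 48 = 600;  3442 + 600 = 4042;  15434 + 4042 = 19476;  55712 + 19476 = 75188
600 + 48 = 648;  4042 + 648 = 4690;  19476 + 4690 = 24166;  75188 + 24166 = 99354

99354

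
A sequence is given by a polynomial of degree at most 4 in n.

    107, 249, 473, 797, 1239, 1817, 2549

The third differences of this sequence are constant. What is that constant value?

18

First differences: 142, 224, 324, 442, 578, 732
Second differences: 82, 100, 118, 136, 154
Third differences: 18, 18, 18, 18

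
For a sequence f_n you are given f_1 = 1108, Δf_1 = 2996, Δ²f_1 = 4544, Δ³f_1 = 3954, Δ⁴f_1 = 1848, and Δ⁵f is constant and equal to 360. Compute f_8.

Build the table forward from the leading diagonal:
Fifth differences: 360  360  360  360  360  360  360  360
Fourth differences: 1848  2208  2568  2928  3288  3648  4008  4368
Third differences: 3954  5802  8010  10578  13506  16794  20442  24450
Second differences: 4544  8498  14300  22310  32888  46394  63188  83630
First differences: 2996  7540  16038  30338  52648  85536  131930  195118
f: 1108  4104  11644  27682  58020  110668  196204  328134

328134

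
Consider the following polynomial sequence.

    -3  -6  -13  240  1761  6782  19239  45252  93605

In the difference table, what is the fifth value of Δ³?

D1: -3, -7, 253, 1521, 5021, 12457, 26013, 48353
D2: -4, 260, 1268, 3500, 7436, 13556, 22340
D3: 264, 1008, 2232, 3936, 6120, 8784
D4: 744, 1224, 1704, 2184, 2664
D5: 480, 480, 480, 480

6120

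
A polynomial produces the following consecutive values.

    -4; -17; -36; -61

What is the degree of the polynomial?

D1: -13, -19, -25
D2: -6, -6
The second differences are constant, so the polynomial has degree 2.

2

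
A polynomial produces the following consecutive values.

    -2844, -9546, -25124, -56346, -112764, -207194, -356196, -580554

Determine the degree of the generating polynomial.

5

D1: -6702, -15578, -31222, -56418, -94430, -149002, -224358
D2: -8876, -15644, -25196, -38012, -54572, -75356
D3: -6768, -9552, -12816, -16560, -20784
D4: -2784, -3264, -3744, -4224
D5: -480, -480, -480
The fifth differences are constant, so the polynomial has degree 5.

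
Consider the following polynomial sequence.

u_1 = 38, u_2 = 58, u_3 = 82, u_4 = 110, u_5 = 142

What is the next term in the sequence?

First differences: 20  24  28  32
Second differences: 4  4  4
Second differences constant at 4.
32 + 4 = 36;  142 + 36 = 178

178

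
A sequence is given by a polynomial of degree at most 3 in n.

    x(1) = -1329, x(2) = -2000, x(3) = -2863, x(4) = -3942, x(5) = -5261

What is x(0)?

-826

D1: -671, -863, -1079, -1319
D2: -192, -216, -240
D3: -24, -24
The third differences are constant at -24.
Work back: -192 + 24 = -168;  -671 + 168 = -503;  -1329 + 503 = -826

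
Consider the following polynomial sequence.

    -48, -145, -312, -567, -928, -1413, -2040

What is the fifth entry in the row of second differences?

-142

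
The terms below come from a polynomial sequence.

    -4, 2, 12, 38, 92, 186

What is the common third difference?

12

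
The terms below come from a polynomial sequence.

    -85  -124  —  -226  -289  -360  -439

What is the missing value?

-171

Using the last 4 terms:
D1: -63, -71, -79
D2: -8, -8
Constant second difference = -8.
Extend backward: -63 + 8 = -55;  -226 + 55 = -171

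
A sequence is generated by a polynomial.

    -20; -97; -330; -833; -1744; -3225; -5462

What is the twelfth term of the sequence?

-36177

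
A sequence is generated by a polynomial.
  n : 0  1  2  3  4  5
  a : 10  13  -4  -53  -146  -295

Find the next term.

-512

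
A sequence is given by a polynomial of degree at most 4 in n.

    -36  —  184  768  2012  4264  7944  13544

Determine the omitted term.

Using the last 6 terms:
First differences: 584  1244  2252  3680  5600
Second differences: 660  1008  1428  1920
Third differences: 348  420  492
Fourth differences: 72  72
Constant fourth difference = 72.
Extend backward: 348 − 72 = 276;  660 − 276 = 384;  584 − 384 = 200;  184 − 200 = -16

-16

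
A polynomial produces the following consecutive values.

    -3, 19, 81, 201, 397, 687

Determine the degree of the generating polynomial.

3

First differences: 22, 62, 120, 196, 290
Second differences: 40, 58, 76, 94
Third differences: 18, 18, 18
The third differences are constant, so the polynomial has degree 3.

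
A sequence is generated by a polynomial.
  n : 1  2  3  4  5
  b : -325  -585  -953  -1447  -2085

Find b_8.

Δ: -260, -368, -494, -638
Δ²: -108, -126, -144
Δ³: -18, -18
Constant third difference = -18, so extend:
-144 − 18 = -162;  -638 − 162 = -800;  -2085 − 800 = -2885
-162 − 18 = -180;  -800 − 180 = -980;  -2885 − 980 = -3865
-180 − 18 = -198;  -980 − 198 = -1178;  -3865 − 1178 = -5043

-5043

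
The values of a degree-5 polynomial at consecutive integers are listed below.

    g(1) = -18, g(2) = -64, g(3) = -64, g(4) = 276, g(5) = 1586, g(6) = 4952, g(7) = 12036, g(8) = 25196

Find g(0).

-4

Δ: -46  0  340  1310  3366  7084  13160
Δ²: 46  340  970  2056  3718  6076
Δ³: 294  630  1086  1662  2358
Δ⁴: 336  456  576  696
Δ⁵: 120  120  120
The fifth differences are constant at 120.
Work back: 336 − 120 = 216;  294 − 216 = 78;  46 − 78 = -32;  -46 + 32 = -14;  -18 + 14 = -4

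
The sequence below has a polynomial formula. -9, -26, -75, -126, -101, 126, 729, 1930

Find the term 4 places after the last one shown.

18834

First differences: -17 , -49 , -51 , 25 , 227 , 603 , 1201
Second differences: -32 , -2 , 76 , 202 , 376 , 598
Third differences: 30 , 78 , 126 , 174 , 222
Fourth differences: 48 , 48 , 48 , 48
The fourth differences are constant (48).
222 + 48 = 270;  598 + 270 = 868;  1201 + 868 = 2069;  1930 + 2069 = 3999
270 + 48 = 318;  868 + 318 = 1186;  2069 + 1186 = 3255;  3999 + 3255 = 7254
318 + 48 = 366;  1186 + 366 = 1552;  3255 + 1552 = 4807;  7254 + 4807 = 12061
366 + 48 = 414;  1552 + 414 = 1966;  4807 + 1966 = 6773;  12061 + 6773 = 18834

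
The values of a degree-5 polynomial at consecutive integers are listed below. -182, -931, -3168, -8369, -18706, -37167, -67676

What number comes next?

-115213

-749, -2237, -5201, -10337, -18461, -30509
-1488, -2964, -5136, -8124, -12048
-1476, -2172, -2988, -3924
-696, -816, -936
-120, -120
Fifth differences constant at -120.
-936 − 120 = -1056;  -3924 − 1056 = -4980;  -12048 − 4980 = -17028;  -30509 − 17028 = -47537;  -67676 − 47537 = -115213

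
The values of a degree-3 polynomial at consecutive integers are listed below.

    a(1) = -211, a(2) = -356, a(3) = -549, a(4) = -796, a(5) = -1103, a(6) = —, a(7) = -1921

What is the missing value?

-1476

Using the first 5 terms:
First differences: -145  -193  -247  -307
Second differences: -48  -54  -60
Third differences: -6  -6
Constant third difference = -6.
Extend forward: -60 − 6 = -66;  -307 − 66 = -373;  -1103 − 373 = -1476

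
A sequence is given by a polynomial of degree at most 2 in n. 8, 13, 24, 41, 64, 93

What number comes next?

128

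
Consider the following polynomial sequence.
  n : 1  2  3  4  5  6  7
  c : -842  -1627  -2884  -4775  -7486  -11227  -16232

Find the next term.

-22759

-785, -1257, -1891, -2711, -3741, -5005
-472, -634, -820, -1030, -1264
-162, -186, -210, -234
-24, -24, -24
The fourth differences are constant (-24).
-234 − 24 = -258;  -1264 − 258 = -1522;  -5005 − 1522 = -6527;  -16232 − 6527 = -22759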